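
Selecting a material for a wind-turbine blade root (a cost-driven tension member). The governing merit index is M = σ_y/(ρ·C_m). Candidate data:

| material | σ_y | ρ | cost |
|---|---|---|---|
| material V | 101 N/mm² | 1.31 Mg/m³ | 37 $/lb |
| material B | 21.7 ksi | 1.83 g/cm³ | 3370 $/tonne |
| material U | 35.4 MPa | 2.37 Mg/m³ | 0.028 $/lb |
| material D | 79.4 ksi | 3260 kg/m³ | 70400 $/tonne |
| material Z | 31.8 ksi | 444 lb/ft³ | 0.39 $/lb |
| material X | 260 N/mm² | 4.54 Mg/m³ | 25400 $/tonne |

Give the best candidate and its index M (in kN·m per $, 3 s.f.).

Convert each candidate to consistent units, then evaluate M:
  material V: σ_y = 101.0 MPa, ρ = 1310 kg/m³, cost = 81.57 $/kg
  material B: σ_y = 149.6 MPa, ρ = 1830 kg/m³, cost = 3.370 $/kg
  material U: σ_y = 35.40 MPa, ρ = 2370 kg/m³, cost = 0.06173 $/kg
  material D: σ_y = 547.4 MPa, ρ = 3260 kg/m³, cost = 70.40 $/kg
  material Z: σ_y = 219.3 MPa, ρ = 7112 kg/m³, cost = 0.8598 $/kg
  material X: σ_y = 260.0 MPa, ρ = 4540 kg/m³, cost = 25.40 $/kg
  material U: M = 242 kN·m per $
  material Z: M = 35.9 kN·m per $
  material B: M = 24.3 kN·m per $
  material D: M = 2.39 kN·m per $
  material X: M = 2.25 kN·m per $
  material V: M = 0.945 kN·m per $
Highest index: material U.

material U, M = 242 kN·m per $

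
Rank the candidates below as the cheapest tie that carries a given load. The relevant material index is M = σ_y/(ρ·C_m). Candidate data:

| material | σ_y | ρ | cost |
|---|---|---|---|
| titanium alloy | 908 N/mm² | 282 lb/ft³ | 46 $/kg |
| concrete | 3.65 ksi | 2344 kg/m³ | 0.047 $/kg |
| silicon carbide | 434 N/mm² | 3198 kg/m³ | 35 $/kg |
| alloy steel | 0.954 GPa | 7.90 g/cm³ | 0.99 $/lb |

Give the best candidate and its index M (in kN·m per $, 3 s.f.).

Normalizing units and computing the index:
  titanium alloy: σ_y = 908.0 MPa, ρ = 4517 kg/m³, cost = 46.00 $/kg
  concrete: σ_y = 25.17 MPa, ρ = 2344 kg/m³, cost = 0.04700 $/kg
  silicon carbide: σ_y = 434.0 MPa, ρ = 3198 kg/m³, cost = 35.00 $/kg
  alloy steel: σ_y = 954.0 MPa, ρ = 7900 kg/m³, cost = 2.183 $/kg
  concrete: M = 228 kN·m per $
  alloy steel: M = 55.3 kN·m per $
  titanium alloy: M = 4.37 kN·m per $
  silicon carbide: M = 3.88 kN·m per $
Concrete has the largest M.

concrete, M = 228 kN·m per $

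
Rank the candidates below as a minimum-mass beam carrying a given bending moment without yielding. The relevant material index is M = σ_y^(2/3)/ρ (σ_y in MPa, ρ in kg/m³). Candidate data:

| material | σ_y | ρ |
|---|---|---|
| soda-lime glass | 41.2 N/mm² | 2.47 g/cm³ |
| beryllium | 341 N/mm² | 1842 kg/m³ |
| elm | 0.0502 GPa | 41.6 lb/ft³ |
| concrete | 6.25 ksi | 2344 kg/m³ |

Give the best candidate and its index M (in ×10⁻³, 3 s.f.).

beryllium, M = 26.5×10⁻³

Normalizing units and computing the index:
  soda-lime glass: σ_y = 41.20 MPa, ρ = 2470 kg/m³
  beryllium: σ_y = 341.0 MPa, ρ = 1842 kg/m³
  elm: σ_y = 50.20 MPa, ρ = 666.4 kg/m³
  concrete: σ_y = 43.09 MPa, ρ = 2344 kg/m³
  beryllium: M = 26.5×10⁻³
  elm: M = 20.4×10⁻³
  concrete: M = 5.24×10⁻³
  soda-lime glass: M = 4.83×10⁻³
Beryllium has the largest M.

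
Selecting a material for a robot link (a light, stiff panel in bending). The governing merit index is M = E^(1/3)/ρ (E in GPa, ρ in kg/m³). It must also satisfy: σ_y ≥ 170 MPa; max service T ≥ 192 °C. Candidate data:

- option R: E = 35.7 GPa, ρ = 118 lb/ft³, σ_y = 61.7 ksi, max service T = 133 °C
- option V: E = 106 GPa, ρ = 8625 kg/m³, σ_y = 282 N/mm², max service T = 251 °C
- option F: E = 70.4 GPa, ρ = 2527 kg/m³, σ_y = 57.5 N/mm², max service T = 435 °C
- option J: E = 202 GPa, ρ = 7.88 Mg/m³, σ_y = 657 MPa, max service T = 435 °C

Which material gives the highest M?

option J

Screen on constraints: σ_y ≥ 170 MPa; max service T ≥ 192 °C. Survivors: option V, option J.
Convert each candidate to consistent units, then evaluate M:
  option V: E = 106.0 GPa, ρ = 8625 kg/m³
  option J: E = 202.0 GPa, ρ = 7880 kg/m³
  option J: M = 0.745×10⁻³
  option V: M = 0.549×10⁻³
The maximum is for option J.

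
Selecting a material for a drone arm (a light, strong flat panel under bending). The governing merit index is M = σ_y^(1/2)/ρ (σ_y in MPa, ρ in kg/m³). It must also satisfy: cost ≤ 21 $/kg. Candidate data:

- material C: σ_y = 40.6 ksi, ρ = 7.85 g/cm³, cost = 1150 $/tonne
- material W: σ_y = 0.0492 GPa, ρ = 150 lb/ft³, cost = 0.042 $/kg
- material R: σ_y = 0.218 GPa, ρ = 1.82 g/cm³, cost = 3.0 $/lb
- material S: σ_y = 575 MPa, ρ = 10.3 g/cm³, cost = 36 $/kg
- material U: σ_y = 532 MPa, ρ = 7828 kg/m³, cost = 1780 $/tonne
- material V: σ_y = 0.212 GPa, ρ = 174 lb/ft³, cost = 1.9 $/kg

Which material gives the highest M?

Screen on constraints: cost ≤ 21 $/kg. Survivors: material C, material W, material R, material U, material V.
Putting every candidate on a common basis:
  material C: σ_y = 279.9 MPa, ρ = 7850 kg/m³
  material W: σ_y = 49.20 MPa, ρ = 2403 kg/m³
  material R: σ_y = 218.0 MPa, ρ = 1820 kg/m³
  material U: σ_y = 532.0 MPa, ρ = 7828 kg/m³
  material V: σ_y = 212.0 MPa, ρ = 2787 kg/m³
  material R: M = 8.11×10⁻³
  material V: M = 5.22×10⁻³
  material U: M = 2.95×10⁻³
  material W: M = 2.92×10⁻³
  material C: M = 2.13×10⁻³
Material R has the largest M.

material R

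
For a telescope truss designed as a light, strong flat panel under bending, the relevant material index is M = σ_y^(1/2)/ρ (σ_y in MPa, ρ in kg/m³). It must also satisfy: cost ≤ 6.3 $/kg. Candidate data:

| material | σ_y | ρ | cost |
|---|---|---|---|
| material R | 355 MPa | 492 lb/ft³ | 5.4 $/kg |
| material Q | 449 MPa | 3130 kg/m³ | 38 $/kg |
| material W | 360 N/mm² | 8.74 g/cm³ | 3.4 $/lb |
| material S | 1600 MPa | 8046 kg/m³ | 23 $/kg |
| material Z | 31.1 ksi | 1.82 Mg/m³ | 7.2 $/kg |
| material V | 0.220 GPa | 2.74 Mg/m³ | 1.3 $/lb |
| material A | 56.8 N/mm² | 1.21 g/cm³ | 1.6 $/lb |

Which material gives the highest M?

Screen on constraints: cost ≤ 6.3 $/kg. Survivors: material R, material V, material A.
Convert each candidate to consistent units, then evaluate M:
  material R: σ_y = 355.0 MPa, ρ = 7881 kg/m³
  material V: σ_y = 220.0 MPa, ρ = 2740 kg/m³
  material A: σ_y = 56.80 MPa, ρ = 1210 kg/m³
  material A: M = 6.23×10⁻³
  material V: M = 5.41×10⁻³
  material R: M = 2.39×10⁻³
Material A ranks first.

material A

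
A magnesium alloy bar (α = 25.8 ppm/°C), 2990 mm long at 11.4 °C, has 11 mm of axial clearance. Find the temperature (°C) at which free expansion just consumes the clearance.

α·L₀·ΔT = 11.0 mm ⇒ ΔT = 11.0 / (25.8×10⁻⁶ × 2990.0) = 142.6 K.
T = 11.4 + 142.6 = 154.0 °C.

154 °C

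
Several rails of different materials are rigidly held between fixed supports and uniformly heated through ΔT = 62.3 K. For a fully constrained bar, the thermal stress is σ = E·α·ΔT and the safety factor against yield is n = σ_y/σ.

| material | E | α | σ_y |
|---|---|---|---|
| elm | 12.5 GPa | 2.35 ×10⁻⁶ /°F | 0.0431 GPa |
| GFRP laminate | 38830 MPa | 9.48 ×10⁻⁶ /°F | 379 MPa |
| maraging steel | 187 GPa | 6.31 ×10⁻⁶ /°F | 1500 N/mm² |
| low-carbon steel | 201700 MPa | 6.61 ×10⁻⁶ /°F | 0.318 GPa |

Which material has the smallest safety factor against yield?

In consistent units (E in GPa, α in ×10⁻⁶/K, σ_y in MPa):
  elm: E = 12.50, α = 4.23, σ_y = 43.10 → σ = 3.29 MPa, n = 13.1
  GFRP laminate: E = 38.83, α = 17.1, σ_y = 379.0 → σ = 41.3 MPa, n = 9.18
  maraging steel: E = 187.0, α = 11.4, σ_y = 1500 → σ = 132 MPa, n = 11.3
  low-carbon steel: E = 201.7, α = 11.9, σ_y = 318.0 → σ = 150 MPa, n = 2.13
Smallest n: low-carbon steel with n = 2.13.

low-carbon steel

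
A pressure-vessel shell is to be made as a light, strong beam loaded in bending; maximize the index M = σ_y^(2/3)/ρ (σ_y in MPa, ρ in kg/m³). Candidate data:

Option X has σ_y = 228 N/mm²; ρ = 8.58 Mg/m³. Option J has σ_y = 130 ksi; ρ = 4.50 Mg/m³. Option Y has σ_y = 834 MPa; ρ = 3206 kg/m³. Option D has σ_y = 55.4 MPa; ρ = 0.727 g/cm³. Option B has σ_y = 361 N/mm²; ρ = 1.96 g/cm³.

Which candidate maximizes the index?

option Y

Putting every candidate on a common basis:
  option X: σ_y = 228.0 MPa, ρ = 8580 kg/m³
  option J: σ_y = 896.3 MPa, ρ = 4500 kg/m³
  option Y: σ_y = 834.0 MPa, ρ = 3206 kg/m³
  option D: σ_y = 55.40 MPa, ρ = 727.0 kg/m³
  option B: σ_y = 361.0 MPa, ρ = 1960 kg/m³
  option Y: M = 27.6×10⁻³
  option B: M = 25.9×10⁻³
  option J: M = 20.7×10⁻³
  option D: M = 20.0×10⁻³
  option X: M = 4.35×10⁻³
The maximum is for option Y.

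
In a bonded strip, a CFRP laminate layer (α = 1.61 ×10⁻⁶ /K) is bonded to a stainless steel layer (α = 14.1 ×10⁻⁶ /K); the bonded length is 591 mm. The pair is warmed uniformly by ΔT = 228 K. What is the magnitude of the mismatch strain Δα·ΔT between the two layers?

2.85×10⁻³

Δα = |1.61 − 14.1|×10⁻⁶/K = 12.5×10⁻⁶/K.
Mismatch strain = Δα·ΔT = 12.5×10⁻⁶ × 228.0 = 2.85×10⁻³.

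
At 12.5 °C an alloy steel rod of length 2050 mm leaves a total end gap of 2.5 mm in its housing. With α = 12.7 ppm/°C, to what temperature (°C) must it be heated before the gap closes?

α·L₀·ΔT = 2.5 mm ⇒ ΔT = 2.5 / (12.7×10⁻⁶ × 2050.0) = 96.02 K.
T = 12.5 + 96.02 = 108.5 °C.

109 °C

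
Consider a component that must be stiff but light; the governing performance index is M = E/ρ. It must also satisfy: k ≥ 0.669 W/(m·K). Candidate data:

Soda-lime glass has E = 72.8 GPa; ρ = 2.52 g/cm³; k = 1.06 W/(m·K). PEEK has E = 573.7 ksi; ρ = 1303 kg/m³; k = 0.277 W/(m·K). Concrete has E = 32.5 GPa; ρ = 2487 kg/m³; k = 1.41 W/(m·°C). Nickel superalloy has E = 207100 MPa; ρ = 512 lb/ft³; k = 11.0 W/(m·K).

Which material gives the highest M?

Screen on constraints: k ≥ 0.669 W/(m·K). Survivors: soda-lime glass, concrete, nickel superalloy.
Normalizing units and computing the index:
  soda-lime glass: E = 72.80 GPa, ρ = 2520 kg/m³
  concrete: E = 32.50 GPa, ρ = 2487 kg/m³
  nickel superalloy: E = 207.1 GPa, ρ = 8201 kg/m³
  soda-lime glass: M = 28.9 MN·m/kg
  nickel superalloy: M = 25.3 MN·m/kg
  concrete: M = 13.1 MN·m/kg
Soda-lime glass has the largest M.

soda-lime glass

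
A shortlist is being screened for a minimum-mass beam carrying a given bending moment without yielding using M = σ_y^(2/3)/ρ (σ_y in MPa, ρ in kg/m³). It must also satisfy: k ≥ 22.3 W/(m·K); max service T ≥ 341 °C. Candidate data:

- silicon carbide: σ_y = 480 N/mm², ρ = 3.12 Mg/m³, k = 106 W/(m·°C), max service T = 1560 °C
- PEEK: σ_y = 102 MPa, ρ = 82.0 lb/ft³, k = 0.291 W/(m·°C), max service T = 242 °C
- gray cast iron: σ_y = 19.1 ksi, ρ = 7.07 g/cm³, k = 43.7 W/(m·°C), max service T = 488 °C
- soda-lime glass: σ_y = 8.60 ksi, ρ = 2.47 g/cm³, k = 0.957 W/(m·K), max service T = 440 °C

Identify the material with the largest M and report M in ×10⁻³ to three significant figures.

silicon carbide, M = 19.6×10⁻³

Screen on constraints: k ≥ 22.3 W/(m·K); max service T ≥ 341 °C. Survivors: silicon carbide, gray cast iron.
In SI units:
  silicon carbide: σ_y = 480.0 MPa, ρ = 3120 kg/m³
  gray cast iron: σ_y = 131.7 MPa, ρ = 7070 kg/m³
  silicon carbide: M = 19.6×10⁻³
  gray cast iron: M = 3.66×10⁻³
Highest index: silicon carbide.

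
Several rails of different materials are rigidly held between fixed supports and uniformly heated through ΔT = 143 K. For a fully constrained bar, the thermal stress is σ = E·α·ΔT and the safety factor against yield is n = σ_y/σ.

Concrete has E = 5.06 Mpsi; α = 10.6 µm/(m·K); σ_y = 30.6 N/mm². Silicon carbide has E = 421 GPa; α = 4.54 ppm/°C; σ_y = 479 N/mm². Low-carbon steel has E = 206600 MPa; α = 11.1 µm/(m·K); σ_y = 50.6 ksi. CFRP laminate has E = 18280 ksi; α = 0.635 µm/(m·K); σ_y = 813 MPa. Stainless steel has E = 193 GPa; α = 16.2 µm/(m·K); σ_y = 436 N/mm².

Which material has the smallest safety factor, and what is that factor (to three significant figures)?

With everything in SI (GPa, ×10⁻⁶/K, MPa):
  concrete: E = 34.89, α = 10.6, σ_y = 30.60 → σ = 52.9 MPa, n = 0.579
  silicon carbide: E = 421.0, α = 4.54, σ_y = 479.0 → σ = 273 MPa, n = 1.75
  low-carbon steel: E = 206.6, α = 11.1, σ_y = 348.9 → σ = 328 MPa, n = 1.06
  CFRP laminate: E = 126.0, α = 0.635, σ_y = 813.0 → σ = 11.4 MPa, n = 71.0
  stainless steel: E = 193.0, α = 16.2, σ_y = 436.0 → σ = 447 MPa, n = 0.975
Smallest n: concrete with n = 0.579.

concrete, n = 0.579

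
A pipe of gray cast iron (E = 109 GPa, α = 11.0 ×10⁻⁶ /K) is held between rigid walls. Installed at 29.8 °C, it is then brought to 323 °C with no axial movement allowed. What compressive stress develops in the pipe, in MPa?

352 MPa

ΔT = 293.2 K. Constrained thermal stress σ = E·α·ΔT = 109.0×10³ MPa × 11.0×10⁻⁶ × 293.2 = 352 MPa (compressive).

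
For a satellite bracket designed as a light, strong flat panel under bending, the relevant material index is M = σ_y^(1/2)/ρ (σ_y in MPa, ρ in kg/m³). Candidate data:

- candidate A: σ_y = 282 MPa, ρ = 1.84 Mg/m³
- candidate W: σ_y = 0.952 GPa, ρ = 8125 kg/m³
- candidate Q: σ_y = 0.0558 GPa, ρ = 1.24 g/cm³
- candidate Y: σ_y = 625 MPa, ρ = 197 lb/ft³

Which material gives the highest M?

In SI units:
  candidate A: σ_y = 282.0 MPa, ρ = 1840 kg/m³
  candidate W: σ_y = 952.0 MPa, ρ = 8125 kg/m³
  candidate Q: σ_y = 55.80 MPa, ρ = 1240 kg/m³
  candidate Y: σ_y = 625.0 MPa, ρ = 3156 kg/m³
  candidate A: M = 9.13×10⁻³
  candidate Y: M = 7.92×10⁻³
  candidate Q: M = 6.02×10⁻³
  candidate W: M = 3.80×10⁻³
The maximum is for candidate A.

candidate A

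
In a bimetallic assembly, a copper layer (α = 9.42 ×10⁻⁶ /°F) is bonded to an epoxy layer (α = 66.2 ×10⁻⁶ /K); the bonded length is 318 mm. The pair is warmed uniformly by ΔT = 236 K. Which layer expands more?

copper: α = 9.42×10⁻⁶/°F × 9/5 = 17.0×10⁻⁶/K.
α(copper) = 17.0×10⁻⁶/K vs α(epoxy) = 66.2×10⁻⁶/K.
Higher α expands more for the same ΔT: epoxy.

epoxy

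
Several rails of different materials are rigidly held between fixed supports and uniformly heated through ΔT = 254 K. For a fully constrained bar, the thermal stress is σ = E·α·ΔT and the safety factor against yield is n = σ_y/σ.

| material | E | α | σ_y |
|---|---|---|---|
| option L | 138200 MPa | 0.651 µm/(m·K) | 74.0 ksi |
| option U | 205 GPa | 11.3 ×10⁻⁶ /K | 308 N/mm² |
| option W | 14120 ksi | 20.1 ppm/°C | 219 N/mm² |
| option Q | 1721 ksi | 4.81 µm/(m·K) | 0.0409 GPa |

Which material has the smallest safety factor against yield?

Per material, after unit conversion:
  option L: E = 138.2, α = 0.651, σ_y = 510.2 → σ = 22.9 MPa, n = 22.3
  option U: E = 205.0, α = 11.3, σ_y = 308.0 → σ = 588 MPa, n = 0.523
  option W: E = 97.35, α = 20.1, σ_y = 219.0 → σ = 497 MPa, n = 0.441
  option Q: E = 11.87, α = 4.81, σ_y = 40.90 → σ = 14.5 MPa, n = 2.82
The minimum is option W at n = 0.441.

option W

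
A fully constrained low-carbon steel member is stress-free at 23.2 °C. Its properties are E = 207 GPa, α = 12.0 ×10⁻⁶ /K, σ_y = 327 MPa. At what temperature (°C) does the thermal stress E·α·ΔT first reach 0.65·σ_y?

E·α·ΔT = 212.6 MPa ⇒ ΔT = 212.6 / (207.0×10³ × 12.0×10⁻⁶) = 85.57 K.
T = 23.2 + 85.57 = 108.8 °C.

109 °C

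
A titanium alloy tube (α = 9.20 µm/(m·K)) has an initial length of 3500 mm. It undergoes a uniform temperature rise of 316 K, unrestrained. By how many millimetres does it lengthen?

ΔL = α·L₀·ΔT = 9.20×10⁻⁶ × 3500 mm × 316.0 K = 10.2 mm.

10.2 mm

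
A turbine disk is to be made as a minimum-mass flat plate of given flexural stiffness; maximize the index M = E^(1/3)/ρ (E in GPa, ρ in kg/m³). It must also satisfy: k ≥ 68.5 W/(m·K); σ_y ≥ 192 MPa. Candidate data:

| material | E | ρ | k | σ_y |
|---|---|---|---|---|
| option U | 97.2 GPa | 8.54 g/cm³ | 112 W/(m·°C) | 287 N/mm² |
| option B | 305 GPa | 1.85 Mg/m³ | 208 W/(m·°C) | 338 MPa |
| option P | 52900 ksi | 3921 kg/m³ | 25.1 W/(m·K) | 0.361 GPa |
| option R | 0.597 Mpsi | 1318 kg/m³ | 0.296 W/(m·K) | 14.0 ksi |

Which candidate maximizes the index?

Screen on constraints: k ≥ 68.5 W/(m·K); σ_y ≥ 192 MPa. Survivors: option U, option B.
In SI units:
  option U: E = 97.20 GPa, ρ = 8540 kg/m³
  option B: E = 305.0 GPa, ρ = 1850 kg/m³
  option B: M = 3.64×10⁻³
  option U: M = 0.538×10⁻³
Highest index: option B.

option B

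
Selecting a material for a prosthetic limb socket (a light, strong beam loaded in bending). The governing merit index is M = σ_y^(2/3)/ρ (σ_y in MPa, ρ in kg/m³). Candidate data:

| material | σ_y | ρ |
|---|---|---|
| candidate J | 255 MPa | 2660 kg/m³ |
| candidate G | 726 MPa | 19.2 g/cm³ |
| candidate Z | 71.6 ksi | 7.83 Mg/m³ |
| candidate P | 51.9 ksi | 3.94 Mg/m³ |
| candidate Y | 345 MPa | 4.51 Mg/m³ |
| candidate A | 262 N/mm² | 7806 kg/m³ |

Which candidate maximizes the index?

candidate J

After converting to SI:
  candidate J: σ_y = 255.0 MPa, ρ = 2660 kg/m³
  candidate G: σ_y = 726.0 MPa, ρ = 19200 kg/m³
  candidate Z: σ_y = 493.7 MPa, ρ = 7830 kg/m³
  candidate P: σ_y = 357.8 MPa, ρ = 3940 kg/m³
  candidate Y: σ_y = 345.0 MPa, ρ = 4510 kg/m³
  candidate A: σ_y = 262.0 MPa, ρ = 7806 kg/m³
  candidate J: M = 15.1×10⁻³
  candidate P: M = 12.8×10⁻³
  candidate Y: M = 10.9×10⁻³
  candidate Z: M = 7.98×10⁻³
  candidate A: M = 5.25×10⁻³
  candidate G: M = 4.21×10⁻³
Candidate J ranks first.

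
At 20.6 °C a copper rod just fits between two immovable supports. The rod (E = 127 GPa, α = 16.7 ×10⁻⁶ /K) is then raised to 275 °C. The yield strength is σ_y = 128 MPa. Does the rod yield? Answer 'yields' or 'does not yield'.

yields

ΔT = 254.4 K. Constrained thermal stress σ = E·α·ΔT = 127.0×10³ MPa × 16.7×10⁻⁶ × 254.4 = 540 MPa (compressive).
Compare to σ_y = 128 MPa: σ ≥ σ_y, so it yields.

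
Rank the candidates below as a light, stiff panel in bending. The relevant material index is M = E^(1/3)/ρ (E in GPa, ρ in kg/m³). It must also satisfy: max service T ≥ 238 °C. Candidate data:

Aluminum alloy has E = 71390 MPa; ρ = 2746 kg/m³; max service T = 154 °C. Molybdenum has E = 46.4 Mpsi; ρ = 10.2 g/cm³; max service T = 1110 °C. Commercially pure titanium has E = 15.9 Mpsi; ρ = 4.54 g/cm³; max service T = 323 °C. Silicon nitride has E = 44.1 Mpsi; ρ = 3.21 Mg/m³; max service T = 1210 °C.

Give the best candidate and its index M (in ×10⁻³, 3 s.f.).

silicon nitride, M = 2.09×10⁻³

Screen on constraints: max service T ≥ 238 °C. Survivors: molybdenum, commercially pure titanium, silicon nitride.
Normalizing units and computing the index:
  molybdenum: E = 319.9 GPa, ρ = 10200 kg/m³
  commercially pure titanium: E = 109.6 GPa, ρ = 4540 kg/m³
  silicon nitride: E = 304.1 GPa, ρ = 3210 kg/m³
  silicon nitride: M = 2.09×10⁻³
  commercially pure titanium: M = 1.05×10⁻³
  molybdenum: M = 0.671×10⁻³
Silicon nitride has the largest M.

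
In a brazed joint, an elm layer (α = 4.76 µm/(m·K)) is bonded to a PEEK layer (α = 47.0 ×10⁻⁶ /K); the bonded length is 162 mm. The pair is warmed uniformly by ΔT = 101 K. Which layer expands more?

PEEK

α(elm) = 4.76×10⁻⁶/K vs α(PEEK) = 47.0×10⁻⁶/K.
Higher α expands more for the same ΔT: PEEK.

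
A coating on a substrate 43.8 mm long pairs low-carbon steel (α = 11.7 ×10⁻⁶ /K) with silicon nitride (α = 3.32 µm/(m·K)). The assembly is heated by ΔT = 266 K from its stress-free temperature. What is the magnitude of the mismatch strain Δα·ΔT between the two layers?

2.23×10⁻³

Δα = |11.7 − 3.32|×10⁻⁶/K = 8.38×10⁻⁶/K.
Mismatch strain = Δα·ΔT = 8.38×10⁻⁶ × 266.0 = 2.23×10⁻³.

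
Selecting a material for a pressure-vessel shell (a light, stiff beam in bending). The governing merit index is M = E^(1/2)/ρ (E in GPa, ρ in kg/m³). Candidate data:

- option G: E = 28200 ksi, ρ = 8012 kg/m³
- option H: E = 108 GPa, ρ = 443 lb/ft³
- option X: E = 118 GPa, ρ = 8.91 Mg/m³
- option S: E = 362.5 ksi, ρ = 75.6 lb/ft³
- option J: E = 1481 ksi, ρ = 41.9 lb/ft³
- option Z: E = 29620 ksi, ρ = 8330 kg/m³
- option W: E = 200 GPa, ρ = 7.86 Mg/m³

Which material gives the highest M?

option J

Normalizing units and computing the index:
  option G: E = 194.4 GPa, ρ = 8012 kg/m³
  option H: E = 108.0 GPa, ρ = 7096 kg/m³
  option X: E = 118.0 GPa, ρ = 8910 kg/m³
  option S: E = 2.499 GPa, ρ = 1211 kg/m³
  option J: E = 10.21 GPa, ρ = 671.2 kg/m³
  option Z: E = 204.2 GPa, ρ = 8330 kg/m³
  option W: E = 200.0 GPa, ρ = 7860 kg/m³
  option J: M = 4.76×10⁻³
  option W: M = 1.80×10⁻³
  option G: M = 1.74×10⁻³
  option Z: M = 1.72×10⁻³
  option H: M = 1.46×10⁻³
  option S: M = 1.31×10⁻³
  option X: M = 1.22×10⁻³
Highest index: option J.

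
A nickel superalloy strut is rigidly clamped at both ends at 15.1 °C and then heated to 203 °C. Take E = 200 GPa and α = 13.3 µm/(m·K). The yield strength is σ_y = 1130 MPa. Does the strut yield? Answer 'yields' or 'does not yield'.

does not yield

ΔT = 187.9 K. Constrained thermal stress σ = E·α·ΔT = 200.0×10³ MPa × 13.3×10⁻⁶ × 187.9 = 500 MPa (compressive).
Compare to σ_y = 1130 MPa: σ < σ_y, so it does not yield.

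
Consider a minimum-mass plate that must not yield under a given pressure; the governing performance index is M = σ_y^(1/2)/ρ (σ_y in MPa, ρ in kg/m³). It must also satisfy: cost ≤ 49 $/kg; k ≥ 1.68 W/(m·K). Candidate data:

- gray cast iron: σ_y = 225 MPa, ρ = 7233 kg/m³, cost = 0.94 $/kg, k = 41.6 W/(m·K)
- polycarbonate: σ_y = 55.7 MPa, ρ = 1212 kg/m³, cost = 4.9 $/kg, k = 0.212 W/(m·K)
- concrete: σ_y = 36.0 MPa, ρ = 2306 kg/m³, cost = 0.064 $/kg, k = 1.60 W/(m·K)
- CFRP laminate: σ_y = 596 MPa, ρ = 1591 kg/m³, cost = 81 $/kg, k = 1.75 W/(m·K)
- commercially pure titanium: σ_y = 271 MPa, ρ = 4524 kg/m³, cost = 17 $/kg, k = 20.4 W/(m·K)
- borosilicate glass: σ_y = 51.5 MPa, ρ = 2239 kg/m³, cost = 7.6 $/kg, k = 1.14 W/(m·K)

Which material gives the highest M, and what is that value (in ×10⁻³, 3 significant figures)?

commercially pure titanium, M = 3.64×10⁻³

Screen on constraints: cost ≤ 49 $/kg; k ≥ 1.68 W/(m·K). Survivors: gray cast iron, commercially pure titanium.
Per-candidate index values:
  commercially pure titanium: M = 3.64×10⁻³
  gray cast iron: M = 2.07×10⁻³
Commercially pure titanium ranks first.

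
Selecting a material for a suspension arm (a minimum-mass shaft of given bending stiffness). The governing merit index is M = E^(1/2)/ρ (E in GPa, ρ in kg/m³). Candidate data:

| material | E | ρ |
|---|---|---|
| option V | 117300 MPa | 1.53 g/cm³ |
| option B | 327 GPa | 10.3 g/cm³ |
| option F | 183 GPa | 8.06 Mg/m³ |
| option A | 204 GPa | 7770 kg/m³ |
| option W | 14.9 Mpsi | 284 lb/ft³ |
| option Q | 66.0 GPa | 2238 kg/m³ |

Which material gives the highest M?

Convert each candidate to consistent units, then evaluate M:
  option V: E = 117.3 GPa, ρ = 1530 kg/m³
  option B: E = 327.0 GPa, ρ = 10300 kg/m³
  option F: E = 183.0 GPa, ρ = 8060 kg/m³
  option A: E = 204.0 GPa, ρ = 7770 kg/m³
  option W: E = 102.7 GPa, ρ = 4549 kg/m³
  option Q: E = 66.00 GPa, ρ = 2238 kg/m³
  option V: M = 7.08×10⁻³
  option Q: M = 3.63×10⁻³
  option W: M = 2.23×10⁻³
  option A: M = 1.84×10⁻³
  option B: M = 1.76×10⁻³
  option F: M = 1.68×10⁻³
Highest index: option V.

option V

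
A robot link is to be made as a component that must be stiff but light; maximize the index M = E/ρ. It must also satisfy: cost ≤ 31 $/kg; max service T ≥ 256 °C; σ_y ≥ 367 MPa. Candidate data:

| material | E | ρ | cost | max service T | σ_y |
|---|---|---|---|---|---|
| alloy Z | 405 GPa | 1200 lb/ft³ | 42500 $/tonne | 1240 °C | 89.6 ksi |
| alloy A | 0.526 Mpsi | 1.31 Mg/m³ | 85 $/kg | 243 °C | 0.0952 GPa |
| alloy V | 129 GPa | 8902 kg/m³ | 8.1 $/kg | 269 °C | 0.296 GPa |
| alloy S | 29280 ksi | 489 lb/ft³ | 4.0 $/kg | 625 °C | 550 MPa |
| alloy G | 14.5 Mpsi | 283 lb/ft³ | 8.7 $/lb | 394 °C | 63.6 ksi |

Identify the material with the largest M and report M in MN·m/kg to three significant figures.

Screen on constraints: cost ≤ 31 $/kg; max service T ≥ 256 °C; σ_y ≥ 367 MPa. Survivors: alloy S, alloy G.
Normalizing units and computing the index:
  alloy S: E = 201.9 GPa, ρ = 7833 kg/m³
  alloy G: E = 99.97 GPa, ρ = 4533 kg/m³
  alloy S: M = 25.8 MN·m/kg
  alloy G: M = 22.1 MN·m/kg
Highest index: alloy S.

alloy S, M = 25.8 MN·m/kg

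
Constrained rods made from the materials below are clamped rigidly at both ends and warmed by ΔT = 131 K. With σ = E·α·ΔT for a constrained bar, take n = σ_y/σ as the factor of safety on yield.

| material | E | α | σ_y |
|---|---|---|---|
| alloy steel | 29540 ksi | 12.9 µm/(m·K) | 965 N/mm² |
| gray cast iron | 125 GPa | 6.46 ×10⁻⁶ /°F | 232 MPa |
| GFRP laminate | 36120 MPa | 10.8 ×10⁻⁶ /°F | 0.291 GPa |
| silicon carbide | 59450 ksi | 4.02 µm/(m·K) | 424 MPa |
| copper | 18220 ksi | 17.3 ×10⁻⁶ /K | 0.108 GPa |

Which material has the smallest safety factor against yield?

copper

Converting E to GPa, α to ×10⁻⁶/K, σ_y to MPa, then σ and n for each:
  alloy steel: E = 203.7, α = 12.9, σ_y = 965.0 → σ = 344 MPa, n = 2.80
  gray cast iron: E = 125.0, α = 11.6, σ_y = 232.0 → σ = 190 MPa, n = 1.22
  GFRP laminate: E = 36.12, α = 19.4, σ_y = 291.0 → σ = 92.0 MPa, n = 3.16
  silicon carbide: E = 409.9, α = 4.02, σ_y = 424.0 → σ = 216 MPa, n = 1.96
  copper: E = 125.6, α = 17.3, σ_y = 108.0 → σ = 285 MPa, n = 0.379
The minimum is copper at n = 0.379.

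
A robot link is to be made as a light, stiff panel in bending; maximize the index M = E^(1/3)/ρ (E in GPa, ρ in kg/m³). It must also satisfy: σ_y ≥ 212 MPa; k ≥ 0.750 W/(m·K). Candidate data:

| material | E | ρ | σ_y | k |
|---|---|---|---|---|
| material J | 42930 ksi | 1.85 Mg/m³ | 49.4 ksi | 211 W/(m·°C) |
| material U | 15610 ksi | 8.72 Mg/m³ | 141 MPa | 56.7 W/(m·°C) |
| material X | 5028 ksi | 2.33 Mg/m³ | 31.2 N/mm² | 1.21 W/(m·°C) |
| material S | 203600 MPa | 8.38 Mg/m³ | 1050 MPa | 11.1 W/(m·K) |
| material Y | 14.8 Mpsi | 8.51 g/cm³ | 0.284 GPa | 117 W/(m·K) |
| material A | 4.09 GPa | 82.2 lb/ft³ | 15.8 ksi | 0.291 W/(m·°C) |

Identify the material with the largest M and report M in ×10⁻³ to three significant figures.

material J, M = 3.60×10⁻³

Screen on constraints: σ_y ≥ 212 MPa; k ≥ 0.750 W/(m·K). Survivors: material J, material S, material Y.
Normalizing units and computing the index:
  material J: E = 296.0 GPa, ρ = 1850 kg/m³
  material S: E = 203.6 GPa, ρ = 8380 kg/m³
  material Y: E = 102.0 GPa, ρ = 8510 kg/m³
  material J: M = 3.60×10⁻³
  material S: M = 0.702×10⁻³
  material Y: M = 0.549×10⁻³
Material J has the largest M.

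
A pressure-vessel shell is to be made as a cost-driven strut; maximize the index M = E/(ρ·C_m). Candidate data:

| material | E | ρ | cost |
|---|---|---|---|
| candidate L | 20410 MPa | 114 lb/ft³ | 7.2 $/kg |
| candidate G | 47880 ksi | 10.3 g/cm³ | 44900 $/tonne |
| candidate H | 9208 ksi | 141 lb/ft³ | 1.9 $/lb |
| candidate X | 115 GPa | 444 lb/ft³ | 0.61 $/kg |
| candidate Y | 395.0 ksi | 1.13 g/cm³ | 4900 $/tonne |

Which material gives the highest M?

candidate X

Normalizing units and computing the index:
  candidate L: E = 20.41 GPa, ρ = 1826 kg/m³, cost = 7.200 $/kg
  candidate G: E = 330.1 GPa, ρ = 10300 kg/m³, cost = 44.90 $/kg
  candidate H: E = 63.49 GPa, ρ = 2259 kg/m³, cost = 4.189 $/kg
  candidate X: E = 115.0 GPa, ρ = 7112 kg/m³, cost = 0.6100 $/kg
  candidate Y: E = 2.723 GPa, ρ = 1130 kg/m³, cost = 4.900 $/kg
  candidate X: M = 26.5 MN·m per $
  candidate H: M = 6.71 MN·m per $
  candidate L: M = 1.55 MN·m per $
  candidate G: M = 0.714 MN·m per $
  candidate Y: M = 0.492 MN·m per $
The maximum is for candidate X.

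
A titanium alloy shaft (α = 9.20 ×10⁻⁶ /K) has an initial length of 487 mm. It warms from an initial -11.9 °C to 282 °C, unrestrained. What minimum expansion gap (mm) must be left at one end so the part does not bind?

ΔT = 282 − (-11.9) = 293.9 K.
ΔL = α·L₀·ΔT = 9.20×10⁻⁶ × 487 mm × 293.9 K = 1.32 mm.

1.32 mm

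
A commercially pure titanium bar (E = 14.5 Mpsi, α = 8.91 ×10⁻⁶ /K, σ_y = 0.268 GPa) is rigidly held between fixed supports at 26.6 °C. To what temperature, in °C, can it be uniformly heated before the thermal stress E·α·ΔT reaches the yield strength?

327 °C

E = 14.5 Mpsi = 99.97 GPa.
σ_y = 0.268 GPa = 268.0 MPa.
E·α·ΔT = 268.0 MPa ⇒ ΔT = 268.0 / (99.97×10³ × 8.91×10⁻⁶) = 300.9 K.
T = 26.6 + 300.9 = 327.5 °C.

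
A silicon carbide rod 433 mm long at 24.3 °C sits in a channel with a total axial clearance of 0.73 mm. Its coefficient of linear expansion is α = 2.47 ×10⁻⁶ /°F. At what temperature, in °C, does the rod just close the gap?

403 °C

α = 2.47×10⁻⁶/°F × 9/5 = 4.45×10⁻⁶/K.
α·L₀·ΔT = 0.73 mm ⇒ ΔT = 0.73 / (4.45×10⁻⁶ × 433.0) = 379.2 K.
T = 24.3 + 379.2 = 403.5 °C.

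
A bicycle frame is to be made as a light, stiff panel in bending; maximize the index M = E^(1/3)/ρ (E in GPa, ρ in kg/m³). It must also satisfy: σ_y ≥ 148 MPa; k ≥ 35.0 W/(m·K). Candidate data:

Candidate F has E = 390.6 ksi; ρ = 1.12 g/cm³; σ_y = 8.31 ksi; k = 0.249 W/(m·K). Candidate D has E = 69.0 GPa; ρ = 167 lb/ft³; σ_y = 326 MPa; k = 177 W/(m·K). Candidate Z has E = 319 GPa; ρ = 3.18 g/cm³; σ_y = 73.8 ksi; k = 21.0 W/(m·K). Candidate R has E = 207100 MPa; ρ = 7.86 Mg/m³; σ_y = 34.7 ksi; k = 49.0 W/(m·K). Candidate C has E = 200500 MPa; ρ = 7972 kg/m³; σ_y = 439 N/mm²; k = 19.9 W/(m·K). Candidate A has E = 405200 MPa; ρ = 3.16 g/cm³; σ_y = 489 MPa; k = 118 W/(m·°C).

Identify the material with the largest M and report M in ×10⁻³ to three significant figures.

Screen on constraints: σ_y ≥ 148 MPa; k ≥ 35.0 W/(m·K). Survivors: candidate D, candidate R, candidate A.
Convert each candidate to consistent units, then evaluate M:
  candidate D: E = 69.00 GPa, ρ = 2675 kg/m³
  candidate R: E = 207.1 GPa, ρ = 7860 kg/m³
  candidate A: E = 405.2 GPa, ρ = 3160 kg/m³
  candidate A: M = 2.34×10⁻³
  candidate D: M = 1.53×10⁻³
  candidate R: M = 0.753×10⁻³
The maximum is for candidate A.

candidate A, M = 2.34×10⁻³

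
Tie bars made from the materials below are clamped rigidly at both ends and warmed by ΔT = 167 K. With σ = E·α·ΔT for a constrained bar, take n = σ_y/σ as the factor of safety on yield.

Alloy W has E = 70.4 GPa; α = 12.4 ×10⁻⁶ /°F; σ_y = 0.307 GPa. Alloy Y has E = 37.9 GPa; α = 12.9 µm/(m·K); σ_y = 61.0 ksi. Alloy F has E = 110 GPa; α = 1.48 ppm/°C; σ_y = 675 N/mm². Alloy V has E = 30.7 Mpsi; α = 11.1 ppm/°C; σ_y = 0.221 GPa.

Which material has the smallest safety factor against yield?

alloy V

Per material, after unit conversion:
  alloy W: E = 70.40, α = 22.3, σ_y = 307.0 → σ = 262 MPa, n = 1.17
  alloy Y: E = 37.90, α = 12.9, σ_y = 420.6 → σ = 81.6 MPa, n = 5.15
  alloy F: E = 110.0, α = 1.48, σ_y = 675.0 → σ = 27.2 MPa, n = 24.8
  alloy V: E = 211.7, α = 11.1, σ_y = 221.0 → σ = 392 MPa, n = 0.563
Alloy V has the lowest safety factor, n = 0.563.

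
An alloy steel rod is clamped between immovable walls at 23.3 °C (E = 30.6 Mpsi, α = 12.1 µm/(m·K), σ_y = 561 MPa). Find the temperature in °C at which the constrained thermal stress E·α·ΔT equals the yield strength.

243 °C

E = 30.6 Mpsi = 211.0 GPa.
E·α·ΔT = 561.0 MPa ⇒ ΔT = 561.0 / (211.0×10³ × 12.1×10⁻⁶) = 219.8 K.
T = 23.3 + 219.8 = 243.1 °C.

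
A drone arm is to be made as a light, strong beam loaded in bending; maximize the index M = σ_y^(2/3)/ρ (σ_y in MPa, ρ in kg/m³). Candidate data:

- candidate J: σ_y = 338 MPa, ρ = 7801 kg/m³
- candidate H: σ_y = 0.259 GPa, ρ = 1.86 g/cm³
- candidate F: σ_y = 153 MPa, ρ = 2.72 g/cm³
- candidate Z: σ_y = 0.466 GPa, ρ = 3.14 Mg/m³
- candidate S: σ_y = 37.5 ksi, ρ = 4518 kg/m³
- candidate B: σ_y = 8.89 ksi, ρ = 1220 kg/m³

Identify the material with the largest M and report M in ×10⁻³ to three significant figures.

candidate H, M = 21.8×10⁻³

Putting every candidate on a common basis:
  candidate J: σ_y = 338.0 MPa, ρ = 7801 kg/m³
  candidate H: σ_y = 259.0 MPa, ρ = 1860 kg/m³
  candidate F: σ_y = 153.0 MPa, ρ = 2720 kg/m³
  candidate Z: σ_y = 466.0 MPa, ρ = 3140 kg/m³
  candidate S: σ_y = 258.6 MPa, ρ = 4518 kg/m³
  candidate B: σ_y = 61.29 MPa, ρ = 1220 kg/m³
  candidate H: M = 21.8×10⁻³
  candidate Z: M = 19.1×10⁻³
  candidate B: M = 12.7×10⁻³
  candidate F: M = 10.5×10⁻³
  candidate S: M = 8.98×10⁻³
  candidate J: M = 6.22×10⁻³
Highest index: candidate H.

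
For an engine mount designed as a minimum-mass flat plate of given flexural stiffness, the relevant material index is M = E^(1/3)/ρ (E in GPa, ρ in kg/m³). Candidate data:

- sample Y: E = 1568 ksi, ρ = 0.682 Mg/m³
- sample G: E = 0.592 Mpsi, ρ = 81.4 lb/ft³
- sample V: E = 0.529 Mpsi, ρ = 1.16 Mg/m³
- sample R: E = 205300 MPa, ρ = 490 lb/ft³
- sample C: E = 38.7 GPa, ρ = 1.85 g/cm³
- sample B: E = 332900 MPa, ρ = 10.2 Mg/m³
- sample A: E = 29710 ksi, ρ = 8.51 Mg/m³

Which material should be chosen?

Convert each candidate to consistent units, then evaluate M:
  sample Y: E = 10.81 GPa, ρ = 682.0 kg/m³
  sample G: E = 4.082 GPa, ρ = 1304 kg/m³
  sample V: E = 3.647 GPa, ρ = 1160 kg/m³
  sample R: E = 205.3 GPa, ρ = 7849 kg/m³
  sample C: E = 38.70 GPa, ρ = 1850 kg/m³
  sample B: E = 332.9 GPa, ρ = 10200 kg/m³
  sample A: E = 204.8 GPa, ρ = 8510 kg/m³
  sample Y: M = 3.24×10⁻³
  sample C: M = 1.83×10⁻³
  sample V: M = 1.33×10⁻³
  sample G: M = 1.23×10⁻³
  sample R: M = 0.752×10⁻³
  sample A: M = 0.693×10⁻³
  sample B: M = 0.679×10⁻³
Highest index: sample Y.

sample Y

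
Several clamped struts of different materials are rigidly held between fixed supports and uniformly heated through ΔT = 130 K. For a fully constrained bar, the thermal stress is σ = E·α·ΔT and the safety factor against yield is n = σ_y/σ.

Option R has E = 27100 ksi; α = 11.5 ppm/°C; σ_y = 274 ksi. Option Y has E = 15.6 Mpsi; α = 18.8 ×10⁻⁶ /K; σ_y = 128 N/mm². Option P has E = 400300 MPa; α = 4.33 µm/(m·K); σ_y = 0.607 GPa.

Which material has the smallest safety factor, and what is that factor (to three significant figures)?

In consistent units (E in GPa, α in ×10⁻⁶/K, σ_y in MPa):
  option R: E = 186.8, α = 11.5, σ_y = 1889 → σ = 279 MPa, n = 6.76
  option Y: E = 107.6, α = 18.8, σ_y = 128.0 → σ = 263 MPa, n = 0.487
  option P: E = 400.3, α = 4.33, σ_y = 607.0 → σ = 225 MPa, n = 2.69
The minimum is option Y at n = 0.487.

option Y, n = 0.487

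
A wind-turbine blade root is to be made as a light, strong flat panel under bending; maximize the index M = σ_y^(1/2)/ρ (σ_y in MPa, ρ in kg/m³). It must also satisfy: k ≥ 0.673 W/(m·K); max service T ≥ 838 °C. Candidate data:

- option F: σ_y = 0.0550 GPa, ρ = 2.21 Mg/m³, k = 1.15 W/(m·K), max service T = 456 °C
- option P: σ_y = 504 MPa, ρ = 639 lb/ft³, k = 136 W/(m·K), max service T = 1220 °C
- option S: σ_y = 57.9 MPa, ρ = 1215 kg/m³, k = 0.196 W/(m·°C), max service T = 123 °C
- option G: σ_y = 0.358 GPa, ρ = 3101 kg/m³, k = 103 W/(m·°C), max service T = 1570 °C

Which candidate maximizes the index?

option G

Screen on constraints: k ≥ 0.673 W/(m·K); max service T ≥ 838 °C. Survivors: option P, option G.
Normalizing units and computing the index:
  option P: σ_y = 504.0 MPa, ρ = 10240 kg/m³
  option G: σ_y = 358.0 MPa, ρ = 3101 kg/m³
  option G: M = 6.10×10⁻³
  option P: M = 2.19×10⁻³
Option G has the largest M.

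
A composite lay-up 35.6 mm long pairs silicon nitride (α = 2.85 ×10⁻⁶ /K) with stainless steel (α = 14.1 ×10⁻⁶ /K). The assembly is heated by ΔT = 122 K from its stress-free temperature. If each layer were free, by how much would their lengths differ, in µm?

Δα = |2.85 − 14.1|×10⁻⁶/K = 11.2×10⁻⁶/K.
ΔL_mismatch = Δα·L·ΔT = 11.2×10⁻⁶ × 35.6 mm × 122.0 K = 48.9 µm.

48.9 µm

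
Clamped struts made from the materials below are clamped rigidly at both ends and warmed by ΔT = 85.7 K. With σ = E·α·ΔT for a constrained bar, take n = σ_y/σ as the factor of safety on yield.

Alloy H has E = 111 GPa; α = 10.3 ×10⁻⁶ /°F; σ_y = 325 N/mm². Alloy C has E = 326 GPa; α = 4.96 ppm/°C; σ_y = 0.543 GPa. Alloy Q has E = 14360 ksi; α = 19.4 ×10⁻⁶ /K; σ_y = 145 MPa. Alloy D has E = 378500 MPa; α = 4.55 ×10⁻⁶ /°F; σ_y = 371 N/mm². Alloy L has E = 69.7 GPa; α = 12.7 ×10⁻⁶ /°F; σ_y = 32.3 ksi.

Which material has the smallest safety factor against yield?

alloy Q

With everything in SI (GPa, ×10⁻⁶/K, MPa):
  alloy H: E = 111.0, α = 18.5, σ_y = 325.0 → σ = 176 MPa, n = 1.84
  alloy C: E = 326.0, α = 4.96, σ_y = 543.0 → σ = 139 MPa, n = 3.92
  alloy Q: E = 99.01, α = 19.4, σ_y = 145.0 → σ = 165 MPa, n = 0.881
  alloy D: E = 378.5, α = 8.19, σ_y = 371.0 → σ = 266 MPa, n = 1.40
  alloy L: E = 69.70, α = 22.9, σ_y = 222.7 → σ = 137 MPa, n = 1.63
Smallest n: alloy Q with n = 0.881.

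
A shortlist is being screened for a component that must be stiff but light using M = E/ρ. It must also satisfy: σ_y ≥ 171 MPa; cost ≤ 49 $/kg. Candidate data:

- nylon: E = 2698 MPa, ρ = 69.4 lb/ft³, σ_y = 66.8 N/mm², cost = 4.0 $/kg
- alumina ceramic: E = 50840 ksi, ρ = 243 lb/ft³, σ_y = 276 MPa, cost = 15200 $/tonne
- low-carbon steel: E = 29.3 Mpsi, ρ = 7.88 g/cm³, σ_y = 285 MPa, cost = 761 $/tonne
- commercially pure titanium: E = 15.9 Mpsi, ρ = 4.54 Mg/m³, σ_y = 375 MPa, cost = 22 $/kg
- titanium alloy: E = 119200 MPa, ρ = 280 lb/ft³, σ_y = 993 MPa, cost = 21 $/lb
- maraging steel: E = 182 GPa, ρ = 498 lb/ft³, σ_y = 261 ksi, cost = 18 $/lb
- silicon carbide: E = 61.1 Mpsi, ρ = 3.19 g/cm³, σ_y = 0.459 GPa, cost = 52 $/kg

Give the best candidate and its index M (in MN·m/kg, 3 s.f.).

Screen on constraints: σ_y ≥ 171 MPa; cost ≤ 49 $/kg. Survivors: alumina ceramic, low-carbon steel, commercially pure titanium, titanium alloy, maraging steel.
Putting every candidate on a common basis:
  alumina ceramic: E = 350.5 GPa, ρ = 3892 kg/m³
  low-carbon steel: E = 202.0 GPa, ρ = 7880 kg/m³
  commercially pure titanium: E = 109.6 GPa, ρ = 4540 kg/m³
  titanium alloy: E = 119.2 GPa, ρ = 4485 kg/m³
  maraging steel: E = 182.0 GPa, ρ = 7977 kg/m³
  alumina ceramic: M = 90.1 MN·m/kg
  titanium alloy: M = 26.6 MN·m/kg
  low-carbon steel: M = 25.6 MN·m/kg
  commercially pure titanium: M = 24.1 MN·m/kg
  maraging steel: M = 22.8 MN·m/kg
The maximum is for alumina ceramic.

alumina ceramic, M = 90.1 MN·m/kg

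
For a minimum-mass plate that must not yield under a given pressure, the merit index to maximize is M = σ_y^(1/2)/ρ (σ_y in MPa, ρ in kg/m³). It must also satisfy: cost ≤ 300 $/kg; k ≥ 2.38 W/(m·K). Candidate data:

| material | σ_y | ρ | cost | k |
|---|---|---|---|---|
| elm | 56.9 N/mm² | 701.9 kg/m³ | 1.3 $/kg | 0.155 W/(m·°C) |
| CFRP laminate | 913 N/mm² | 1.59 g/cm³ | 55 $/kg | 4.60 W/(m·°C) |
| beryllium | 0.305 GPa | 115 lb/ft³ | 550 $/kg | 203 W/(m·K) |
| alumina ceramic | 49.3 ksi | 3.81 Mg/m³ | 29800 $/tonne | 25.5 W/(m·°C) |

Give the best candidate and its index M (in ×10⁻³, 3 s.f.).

Screen on constraints: cost ≤ 300 $/kg; k ≥ 2.38 W/(m·K). Survivors: CFRP laminate, alumina ceramic.
Convert each candidate to consistent units, then evaluate M:
  CFRP laminate: σ_y = 913.0 MPa, ρ = 1590 kg/m³
  alumina ceramic: σ_y = 339.9 MPa, ρ = 3810 kg/m³
  CFRP laminate: M = 19.0×10⁻³
  alumina ceramic: M = 4.84×10⁻³
CFRP laminate has the largest M.

CFRP laminate, M = 19.0×10⁻³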